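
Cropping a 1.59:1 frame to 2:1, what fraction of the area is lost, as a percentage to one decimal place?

20.5%

2:1 is wider than 1.59:1, so the crop keeps the full width and trims the height.
(1.590)/(2.000) ≈ 0.795 of the area survives, leaving 20.50% discarded.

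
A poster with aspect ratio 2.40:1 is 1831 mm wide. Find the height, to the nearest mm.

763 mm

At 2.40:1, 1831 / 2.400 ≈ 762.92.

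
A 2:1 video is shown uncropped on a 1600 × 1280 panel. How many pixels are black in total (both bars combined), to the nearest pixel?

768000 pixels

2:1 is wider than 5:4, so it spans the full width.
That makes the image 800.0000 px tall (1600 × 1/2).
Leftover height: 1280 − 800.0000 = 480.0000 px.
Bar area = 480.0000 × 1600 ≈ 768000 px.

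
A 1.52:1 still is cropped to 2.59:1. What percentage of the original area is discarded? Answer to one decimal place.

The width stays; only height is cut (since 2.59:1 is wider than 1.52:1).
Fraction kept = (1.520)/(2.590) ≈ 58.69%, so 41.31% is lost.

41.3%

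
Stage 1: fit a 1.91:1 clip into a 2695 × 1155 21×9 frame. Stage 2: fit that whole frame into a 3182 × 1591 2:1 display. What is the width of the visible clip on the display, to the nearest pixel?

2605 px

Inside the 2695×1155 canvas the clip is height-limited at 2206.05 × 1155.00.
Second fit — the 21×9 canvas into 3182×1591 spans the width: 3182.00 × 1363.71 (×1.1807 from 2695×1155).
Applying the same ×1.1807: 2206.05 → 2604.69.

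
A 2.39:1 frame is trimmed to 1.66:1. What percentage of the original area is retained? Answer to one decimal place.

69.5%

1.66:1 is narrower than 2.39:1, so the crop keeps the full height and trims the width.
Fraction kept = (1.660)/(2.390) ≈ 69.46%.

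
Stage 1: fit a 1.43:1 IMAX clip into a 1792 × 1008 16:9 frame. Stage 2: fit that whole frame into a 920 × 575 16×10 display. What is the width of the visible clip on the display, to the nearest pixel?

Inside the 1792×1008 canvas the clip is height-limited at 1441.44 × 1008.00.
Second fit — the 16:9 canvas into 920×575 spans the width: 920.00 × 517.50 (×0.5134 from 1792×1008).
Applying the same ×0.5134: 1441.44 → 740.02.

740 px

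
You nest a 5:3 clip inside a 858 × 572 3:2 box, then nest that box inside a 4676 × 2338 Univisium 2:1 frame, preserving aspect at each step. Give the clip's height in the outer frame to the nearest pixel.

5:3 in 858×572: fills the width, so the clip is 858.00 × 514.80.
The 3:2 canvas is height-limited in 4676×2338, giving 3507.00 × 2338.00; scale factor 4.0874.
So the clip's height is 514.80 × 4.0874 ≈ 2104.20.

2104 px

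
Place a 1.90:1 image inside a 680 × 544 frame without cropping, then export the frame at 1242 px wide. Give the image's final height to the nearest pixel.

654 px

In the 680×544 frame the image fills the width: height = 680 / 1.900 ≈ 357.89 px.
The frame scales by 1242/680 = 1.8265; 357.89 × 1.8265 ≈ 653.68 px.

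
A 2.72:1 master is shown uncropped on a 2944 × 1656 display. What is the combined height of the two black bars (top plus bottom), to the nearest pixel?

2.72:1 is wider than 16×9, so it spans the full width.
Content height = 2944 / 2.720 ≈ 1082.35 px.
1656 − 1082.35 = 573.65 px of bars.

574 px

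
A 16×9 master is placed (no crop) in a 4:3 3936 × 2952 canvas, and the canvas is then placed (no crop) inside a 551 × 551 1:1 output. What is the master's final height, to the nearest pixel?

310 px

Inside the 3936×2952 canvas the master is width-limited at 3936.00 × 2214.00.
The 4:3 canvas is width-limited in 551×551, giving 551.00 × 413.25; scale factor 0.1400.
So the master's height is 2214.00 × 0.1400 ≈ 309.94.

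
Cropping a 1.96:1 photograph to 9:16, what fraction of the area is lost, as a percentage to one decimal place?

71.3%

9:16 is narrower than 1.96:1, so the crop keeps the full height and trims the width.
Fraction kept = (0.562)/(1.960) ≈ 28.70%, so 71.30% is lost.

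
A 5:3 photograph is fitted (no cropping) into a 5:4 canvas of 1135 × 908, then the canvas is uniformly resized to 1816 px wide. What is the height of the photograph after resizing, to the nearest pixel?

In the 1135×908 frame the photograph fills the width: height = 1135 × 3/5 ≈ 681.00 px.
The frame scales by 1816/1135 = 1.6000; 681.00 × 1.6000 ≈ 1089.60 px.

1090 px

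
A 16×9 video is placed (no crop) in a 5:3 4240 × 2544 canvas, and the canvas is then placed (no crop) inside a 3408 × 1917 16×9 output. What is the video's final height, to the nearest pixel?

1797 px

Inside the 4240×2544 canvas the video is width-limited at 4240.00 × 2385.00.
The 5:3 canvas is height-limited in 3408×1917, giving 3195.00 × 1917.00; scale factor 0.7535.
Applying the same ×0.7535: 2385.00 → 1797.19.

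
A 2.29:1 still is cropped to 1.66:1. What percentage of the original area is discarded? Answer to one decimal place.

Going from 2.29:1 to 1.66:1 means cutting width while keeping height.
Fraction kept = (1.660)/(2.290) ≈ 72.49%, so 27.51% is lost.

27.5%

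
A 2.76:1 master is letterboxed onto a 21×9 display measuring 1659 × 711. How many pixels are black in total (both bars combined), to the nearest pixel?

2.76:1 is wider than 21×9, so it spans the full width.
That makes the image 601.0870 px tall (1659 / 2.760).
Black = 711 − 601.0870 = 109.9130 px.
Across the 1659-px span: 109.9130 × 1659 ≈ 182346 px.

182346 pixels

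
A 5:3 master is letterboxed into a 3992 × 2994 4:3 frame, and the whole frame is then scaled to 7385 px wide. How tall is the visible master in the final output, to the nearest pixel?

Fitted into 3992×2994, the master spans the width; its height is 3992 × 3/5 ≈ 2395.20 px.
Scaling 3992 → 7385 is ×1.8499, so the height becomes 2395.20 × 1.8499 ≈ 4431.00 px.

4431 px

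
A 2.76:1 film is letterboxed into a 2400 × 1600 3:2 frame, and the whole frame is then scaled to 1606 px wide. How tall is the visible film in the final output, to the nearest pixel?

Fitted into 2400×1600, the film spans the width; its height is 2400 / 2.760 ≈ 869.57 px.
Scaling 2400 → 1606 is ×0.6692, so the height becomes 869.57 × 0.6692 ≈ 581.88 px.

582 px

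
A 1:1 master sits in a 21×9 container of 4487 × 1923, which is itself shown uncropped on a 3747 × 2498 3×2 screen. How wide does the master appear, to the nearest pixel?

First fit — 1:1 into 4487×1923 spans the height: 1923.00 × 1923.00.
Second fit — the 21×9 canvas into 3747×2498 spans the width: 3747.00 × 1605.86 (×0.8351 from 4487×1923).
Applying the same ×0.8351: 1923.00 → 1605.86.

1606 px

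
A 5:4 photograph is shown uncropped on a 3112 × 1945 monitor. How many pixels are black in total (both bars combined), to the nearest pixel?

1324059 pixels

5:4 (1.250) < 16×10 (1.600), so the photograph fills the height.
The photograph is 1945 × 5/4 ≈ 2431.2500 px wide.
Leftover width: 3112 − 2431.2500 = 680.7500 px.
Bar area = 680.7500 × 1945 ≈ 1324059 px.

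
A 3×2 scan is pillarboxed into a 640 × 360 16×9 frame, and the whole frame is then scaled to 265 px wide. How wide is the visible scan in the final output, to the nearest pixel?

In the 640×360 frame the scan fills the height: width = 360 × 3/2 ≈ 540.00 px.
The frame scales by 265/640 = 0.4141; 540.00 × 0.4141 ≈ 223.59 px.

224 px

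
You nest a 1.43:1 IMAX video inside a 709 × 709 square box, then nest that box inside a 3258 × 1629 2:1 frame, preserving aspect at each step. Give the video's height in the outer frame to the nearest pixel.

1139 px

First fit — 1.43:1 IMAX into 709×709 spans the width: 709.00 × 495.80.
The square canvas is height-limited in 3258×1629, giving 1629.00 × 1629.00; scale factor 2.2976.
Applying the same ×2.2976: 495.80 → 1139.16.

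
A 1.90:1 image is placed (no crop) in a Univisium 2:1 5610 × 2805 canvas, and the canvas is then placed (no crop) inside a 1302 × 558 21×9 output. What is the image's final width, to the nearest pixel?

1060 px

Inside the 5610×2805 canvas the image is height-limited at 5329.50 × 2805.00.
The Univisium 2:1 canvas is height-limited in 1302×558, giving 1116.00 × 558.00; scale factor 0.1989.
Applying the same ×0.1989: 5329.50 → 1060.20.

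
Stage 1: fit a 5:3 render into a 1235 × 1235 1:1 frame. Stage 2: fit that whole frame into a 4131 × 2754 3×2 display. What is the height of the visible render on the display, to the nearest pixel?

1652 px

Inside the 1235×1235 canvas the render is width-limited at 1235.00 × 741.00.
The 1:1 canvas is height-limited in 4131×2754, giving 2754.00 × 2754.00; scale factor 2.2300.
The render scales with it: height 741.00 × 2.2300 ≈ 1652.40.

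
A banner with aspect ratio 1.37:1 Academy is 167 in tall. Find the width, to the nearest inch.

Width = 167 × 1.370 = 228.79.

229 in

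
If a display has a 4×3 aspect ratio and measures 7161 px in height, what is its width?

7161 × 4/3 = 9548.

9548 px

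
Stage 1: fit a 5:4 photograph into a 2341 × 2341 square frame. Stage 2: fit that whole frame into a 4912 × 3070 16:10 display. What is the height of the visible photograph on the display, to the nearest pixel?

Inside the 2341×2341 canvas the photograph is width-limited at 2341.00 × 1872.80.
square in 4912×3070: fills the height, so the intermediate becomes 3070.00 × 3070.00 — a scale of ×1.3114.
Applying the same ×1.3114: 1872.80 → 2456.00.

2456 px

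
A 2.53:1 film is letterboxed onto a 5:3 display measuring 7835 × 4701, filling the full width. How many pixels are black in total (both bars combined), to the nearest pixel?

12568610 pixels

That makes the image 3096.8379 px tall (7835 / 2.530).
Black = 4701 − 3096.8379 = 1604.1621 px.
Across the 7835-px span: 1604.1621 × 7835 ≈ 12568610 px.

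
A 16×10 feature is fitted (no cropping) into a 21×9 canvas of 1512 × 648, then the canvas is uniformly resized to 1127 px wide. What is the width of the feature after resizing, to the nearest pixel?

773 px

At 1512×648 the feature is height-limited, so width = 648 × 16/10 ≈ 1036.80 px.
Scaling 1512 → 1127 is ×0.7454, so the width becomes 1036.80 × 0.7454 ≈ 772.80 px.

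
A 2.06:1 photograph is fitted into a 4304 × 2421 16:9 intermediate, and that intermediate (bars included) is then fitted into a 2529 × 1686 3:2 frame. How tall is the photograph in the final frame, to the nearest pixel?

2.06:1 in 4304×2421: fills the width, so the photograph is 4304.00 × 2089.32.
Second fit — the 16:9 canvas into 2529×1686 spans the width: 2529.00 × 1422.56 (×0.5876 from 4304×2421).
The photograph scales with it: height 2089.32 × 0.5876 ≈ 1227.67.

1228 px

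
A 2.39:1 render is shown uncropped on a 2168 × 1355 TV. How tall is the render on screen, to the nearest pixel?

2.39:1 is wider than 16×10, so it spans the full width.
The render is 2168 / 2.390 ≈ 907.11 px tall.

907 px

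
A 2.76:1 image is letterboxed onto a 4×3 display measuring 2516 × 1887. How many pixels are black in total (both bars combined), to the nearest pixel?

2.76:1 (2.760) > 4×3 (1.333), so the image fills the width.
That makes the image 911.5942 px tall (2516 / 2.760).
Black = 1887 − 911.5942 = 975.4058 px.
Across the 2516-px span: 975.4058 × 2516 ≈ 2454121 px.

2454121 pixels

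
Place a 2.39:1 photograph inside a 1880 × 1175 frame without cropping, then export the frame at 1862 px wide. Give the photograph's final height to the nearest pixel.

779 px

Fitted into 1880×1175, the photograph spans the width; its height is 1880 / 2.390 ≈ 786.61 px.
Resizing to 1862 px wide multiplies everything by 0.9904: 786.61 → 779.08 px.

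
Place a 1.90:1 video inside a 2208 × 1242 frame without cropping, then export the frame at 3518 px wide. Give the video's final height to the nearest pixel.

1852 px

At 2208×1242 the video is width-limited, so height = 2208 / 1.900 ≈ 1162.11 px.
Scaling 2208 → 3518 is ×1.5933, so the height becomes 1162.11 × 1.5933 ≈ 1851.58 px.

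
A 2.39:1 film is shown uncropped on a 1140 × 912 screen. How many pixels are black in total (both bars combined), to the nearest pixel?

495914 pixels

Since 2.390 > 1.250, the film is width-limited.
That makes the image 476.9874 px tall (1140 / 2.390).
912 − 476.9874 = 435.0126 px of bars.
Bar area = 435.0126 × 1140 ≈ 495914 px.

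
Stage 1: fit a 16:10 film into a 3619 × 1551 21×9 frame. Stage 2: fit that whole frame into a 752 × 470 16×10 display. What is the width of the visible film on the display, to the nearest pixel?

516 px

First fit — 16:10 into 3619×1551 spans the height: 2481.60 × 1551.00.
21×9 in 752×470: fills the width, so the intermediate becomes 752.00 × 322.29 — a scale of ×0.2078.
So the film's width is 2481.60 × 0.2078 ≈ 515.66.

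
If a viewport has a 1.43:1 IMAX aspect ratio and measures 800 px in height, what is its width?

1144 px

At 1.43:1 IMAX, 800 × 1.430 ≈ 1144.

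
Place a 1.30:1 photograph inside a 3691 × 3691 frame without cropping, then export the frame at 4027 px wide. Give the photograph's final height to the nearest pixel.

3098 px

Fitted into 3691×3691, the photograph spans the width; its height is 3691 / 1.300 ≈ 2839.23 px.
Scaling 3691 → 4027 is ×1.0910, so the height becomes 2839.23 × 1.0910 ≈ 3097.69 px.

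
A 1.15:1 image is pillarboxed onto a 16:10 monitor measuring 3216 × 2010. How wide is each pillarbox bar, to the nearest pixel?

452 px

Since 1.150 < 1.600, the image is height-limited.
Content width = 2010 × 1.150 ≈ 2311.50 px.
Leftover width: 3216 − 2311.50 = 904.50 px → 452.25 each side.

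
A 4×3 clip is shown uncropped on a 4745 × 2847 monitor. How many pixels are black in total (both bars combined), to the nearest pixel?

Since 1.333 < 1.667, the clip is height-limited.
The clip is 2847 × 4/3 ≈ 3796.0000 px wide.
4745 − 3796.0000 = 949.0000 px of bars.
Across the 2847-px span: 949.0000 × 2847 ≈ 2701803 px.

2701803 pixels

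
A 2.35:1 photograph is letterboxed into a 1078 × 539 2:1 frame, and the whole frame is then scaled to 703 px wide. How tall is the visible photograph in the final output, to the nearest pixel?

Fitted into 1078×539, the photograph spans the width; its height is 1078 / 2.350 ≈ 458.72 px.
Scaling 1078 → 703 is ×0.6521, so the height becomes 458.72 × 0.6521 ≈ 299.15 px.

299 px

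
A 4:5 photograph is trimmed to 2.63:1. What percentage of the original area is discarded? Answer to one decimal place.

69.6%

The width stays; only height is cut (since 2.63:1 is wider than 4:5).
(0.800)/(2.630) ≈ 0.304 of the area survives, leaving 69.58% discarded.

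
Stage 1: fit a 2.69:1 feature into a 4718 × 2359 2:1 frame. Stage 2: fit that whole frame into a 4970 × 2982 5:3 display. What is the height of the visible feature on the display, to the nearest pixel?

1848 px

First fit — 2.69:1 into 4718×2359 spans the width: 4718.00 × 1753.90.
2:1 in 4970×2982: fills the width, so the intermediate becomes 4970.00 × 2485.00 — a scale of ×1.0534.
So the feature's height is 1753.90 × 1.0534 ≈ 1847.58.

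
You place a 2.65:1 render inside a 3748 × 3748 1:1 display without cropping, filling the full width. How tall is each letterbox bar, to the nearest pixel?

1167 px

The render is 3748 / 2.650 ≈ 1414.34 px tall.
Black = 3748 − 1414.34 = 2333.66 px, or 1166.83 per bar.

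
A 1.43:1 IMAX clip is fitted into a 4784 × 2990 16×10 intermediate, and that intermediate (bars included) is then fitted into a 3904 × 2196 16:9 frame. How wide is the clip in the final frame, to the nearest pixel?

3140 px

Inside the 4784×2990 canvas the clip is height-limited at 4275.70 × 2990.00.
16×10 in 3904×2196: fills the height, so the intermediate becomes 3513.60 × 2196.00 — a scale of ×0.7344.
The clip scales with it: width 4275.70 × 0.7344 ≈ 3140.28.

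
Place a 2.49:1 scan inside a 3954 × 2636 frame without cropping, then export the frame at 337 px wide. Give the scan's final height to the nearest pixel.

135 px

Fitted into 3954×2636, the scan spans the width; its height is 3954 / 2.490 ≈ 1587.95 px.
The frame scales by 337/3954 = 0.0852; 1587.95 × 0.0852 ≈ 135.34 px.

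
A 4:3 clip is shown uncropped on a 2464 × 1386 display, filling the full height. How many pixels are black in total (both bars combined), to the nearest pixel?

Content width = 1386 × 4/3 ≈ 1848.0000 px.
Leftover width: 2464 − 1848.0000 = 616.0000 px.
That's 616.0000 × 1386 ≈ 853776 black pixels.

853776 pixels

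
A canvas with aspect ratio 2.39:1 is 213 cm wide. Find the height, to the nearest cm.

At 2.39:1, 213 / 2.390 ≈ 89.12.

89 cm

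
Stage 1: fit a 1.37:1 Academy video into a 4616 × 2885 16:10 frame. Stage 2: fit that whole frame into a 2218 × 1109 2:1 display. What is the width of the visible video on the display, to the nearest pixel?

1.37:1 Academy in 4616×2885: fills the height, so the video is 3952.45 × 2885.00.
Second fit — the 16:10 canvas into 2218×1109 spans the height: 1774.40 × 1109.00 (×0.3844 from 4616×2885).
The video scales with it: width 3952.45 × 0.3844 ≈ 1519.33.

1519 px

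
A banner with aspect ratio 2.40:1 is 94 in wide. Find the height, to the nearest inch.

94 / 2.400 = 39.17.

39 in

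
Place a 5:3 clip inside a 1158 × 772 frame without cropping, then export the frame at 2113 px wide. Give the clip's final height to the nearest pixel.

1268 px

Fitted into 1158×772, the clip spans the width; its height is 1158 × 3/5 ≈ 694.80 px.
The frame scales by 2113/1158 = 1.8247; 694.80 × 1.8247 ≈ 1267.80 px.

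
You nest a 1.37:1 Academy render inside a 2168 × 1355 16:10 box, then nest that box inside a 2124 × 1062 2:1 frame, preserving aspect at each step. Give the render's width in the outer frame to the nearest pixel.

1455 px

First fit — 1.37:1 Academy into 2168×1355 spans the height: 1856.35 × 1355.00.
Second fit — the 16:10 canvas into 2124×1062 spans the height: 1699.20 × 1062.00 (×0.7838 from 2168×1355).
The render scales with it: width 1856.35 × 0.7838 ≈ 1454.94.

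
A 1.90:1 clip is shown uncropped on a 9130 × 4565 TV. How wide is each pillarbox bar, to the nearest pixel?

1.90:1 (1.900) < 2:1 (2.000), so the clip fills the height.
Content width = 4565 × 1.900 ≈ 8673.50 px.
Leftover width: 9130 − 8673.50 = 456.50 px → 228.25 each side.

228 px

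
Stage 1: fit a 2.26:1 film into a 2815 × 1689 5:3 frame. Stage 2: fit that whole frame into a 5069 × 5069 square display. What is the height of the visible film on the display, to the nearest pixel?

2243 px

2.26:1 in 2815×1689: fills the width, so the film is 2815.00 × 1245.58.
Second fit — the 5:3 canvas into 5069×5069 spans the width: 5069.00 × 3041.40 (×1.8007 from 2815×1689).
So the film's height is 1245.58 × 1.8007 ≈ 2242.92.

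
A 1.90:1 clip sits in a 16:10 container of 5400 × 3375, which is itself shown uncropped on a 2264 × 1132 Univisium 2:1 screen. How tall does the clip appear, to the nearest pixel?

953 px

First fit — 1.90:1 into 5400×3375 spans the width: 5400.00 × 2842.11.
Second fit — the 16:10 canvas into 2264×1132 spans the height: 1811.20 × 1132.00 (×0.3354 from 5400×3375).
So the clip's height is 2842.11 × 0.3354 ≈ 953.26.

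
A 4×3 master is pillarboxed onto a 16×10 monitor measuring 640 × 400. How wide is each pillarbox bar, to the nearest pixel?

4×3 (1.333) < 16×10 (1.600), so the master fills the height.
The master is 400 × 4/3 ≈ 533.33 px wide.
Black = 640 − 533.33 = 106.67 px, or 53.33 per bar.

53 px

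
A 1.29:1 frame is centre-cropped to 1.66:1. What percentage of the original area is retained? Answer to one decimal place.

77.7%

1.66:1 is wider than 1.29:1, so the crop keeps the full width and trims the height.
Area ratio = (1.290)/(1.660) = 77.71% retained.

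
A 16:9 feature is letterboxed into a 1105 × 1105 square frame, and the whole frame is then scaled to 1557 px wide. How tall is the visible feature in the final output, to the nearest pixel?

876 px

In the 1105×1105 frame the feature fills the width: height = 1105 × 9/16 ≈ 621.56 px.
Resizing to 1557 px wide multiplies everything by 1.4090: 621.56 → 875.81 px.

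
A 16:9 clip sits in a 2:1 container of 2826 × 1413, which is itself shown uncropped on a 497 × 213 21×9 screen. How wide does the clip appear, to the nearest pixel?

Inside the 2826×1413 canvas the clip is height-limited at 2512.00 × 1413.00.
Second fit — the 2:1 canvas into 497×213 spans the height: 426.00 × 213.00 (×0.1507 from 2826×1413).
The clip scales with it: width 2512.00 × 0.1507 ≈ 378.67.

379 px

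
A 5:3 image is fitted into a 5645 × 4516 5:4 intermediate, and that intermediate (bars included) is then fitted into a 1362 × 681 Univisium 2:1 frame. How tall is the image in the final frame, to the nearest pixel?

First fit — 5:3 into 5645×4516 spans the width: 5645.00 × 3387.00.
The 5:4 canvas is height-limited in 1362×681, giving 851.25 × 681.00; scale factor 0.1508.
So the image's height is 3387.00 × 0.1508 ≈ 510.75.

511 px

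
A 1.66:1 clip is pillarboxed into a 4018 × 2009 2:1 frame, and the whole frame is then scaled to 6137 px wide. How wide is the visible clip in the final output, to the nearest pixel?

Fitted into 4018×2009, the clip spans the height; its width is 2009 × 1.660 ≈ 3334.94 px.
Scaling 4018 → 6137 is ×1.5274, so the width becomes 3334.94 × 1.5274 ≈ 5093.71 px.

5094 px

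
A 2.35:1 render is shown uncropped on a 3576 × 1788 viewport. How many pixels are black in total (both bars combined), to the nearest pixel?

952281 pixels

2.35:1 (2.350) > Univisium 2:1 (2.000), so the render fills the width.
That makes the image 1521.7021 px tall (3576 / 2.350).
Leftover height: 1788 − 1521.7021 = 266.2979 px.
Bar area = 266.2979 × 3576 ≈ 952281 px.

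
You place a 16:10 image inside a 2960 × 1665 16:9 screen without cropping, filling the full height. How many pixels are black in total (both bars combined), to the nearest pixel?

492840 pixels

That makes the image 2664.0000 px wide (1665 × 16/10).
2960 − 2664.0000 = 296.0000 px of bars.
That's 296.0000 × 1665 ≈ 492840 black pixels.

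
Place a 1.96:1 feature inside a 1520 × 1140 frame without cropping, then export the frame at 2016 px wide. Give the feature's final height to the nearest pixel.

At 1520×1140 the feature is width-limited, so height = 1520 / 1.960 ≈ 775.51 px.
The frame scales by 2016/1520 = 1.3263; 775.51 × 1.3263 ≈ 1028.57 px.

1029 px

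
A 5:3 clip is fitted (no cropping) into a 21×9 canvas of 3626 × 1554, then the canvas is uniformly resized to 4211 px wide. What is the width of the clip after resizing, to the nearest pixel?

At 3626×1554 the clip is height-limited, so width = 1554 × 5/3 ≈ 2590.00 px.
The frame scales by 4211/3626 = 1.1613; 2590.00 × 1.1613 ≈ 3007.86 px.

3008 px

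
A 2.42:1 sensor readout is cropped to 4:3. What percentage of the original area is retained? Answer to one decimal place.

55.1%

4:3 is narrower than 2.42:1, so the crop keeps the full height and trims the width.
Area ratio = (1.333)/(2.420) = 55.10% retained.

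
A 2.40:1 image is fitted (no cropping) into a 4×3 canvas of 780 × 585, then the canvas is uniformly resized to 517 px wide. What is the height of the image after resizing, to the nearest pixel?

215 px

In the 780×585 frame the image fills the width: height = 780 / 2.400 ≈ 325.00 px.
Resizing to 517 px wide multiplies everything by 0.6628: 325.00 → 215.42 px.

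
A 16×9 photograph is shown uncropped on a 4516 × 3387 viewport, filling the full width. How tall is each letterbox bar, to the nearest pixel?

423 px

Content height = 4516 × 9/16 ≈ 2540.25 px.
Black = 3387 − 2540.25 = 846.75 px, or 423.38 per bar.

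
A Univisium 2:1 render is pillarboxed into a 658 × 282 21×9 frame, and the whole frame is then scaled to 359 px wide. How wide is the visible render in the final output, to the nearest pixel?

308 px

Fitted into 658×282, the render spans the height; its width is 282 × 2/1 ≈ 564.00 px.
Scaling 658 → 359 is ×0.5456, so the width becomes 564.00 × 0.5456 ≈ 307.71 px.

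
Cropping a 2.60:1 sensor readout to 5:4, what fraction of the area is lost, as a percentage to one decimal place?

51.9%

The height stays; only width is cut (since 5:4 is narrower than 2.60:1).
(1.250)/(2.600) ≈ 0.481 of the area survives, leaving 51.92% discarded.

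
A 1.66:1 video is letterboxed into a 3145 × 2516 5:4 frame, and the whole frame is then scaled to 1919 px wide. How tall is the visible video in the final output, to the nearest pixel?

Fitted into 3145×2516, the video spans the width; its height is 3145 / 1.660 ≈ 1894.58 px.
The frame scales by 1919/3145 = 0.6102; 1894.58 × 0.6102 ≈ 1156.02 px.

1156 px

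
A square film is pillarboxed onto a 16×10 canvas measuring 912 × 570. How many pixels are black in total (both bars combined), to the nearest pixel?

square is narrower than 16×10, so it spans the full height.
Content width = 570 × 1/1 ≈ 570.0000 px.
912 − 570.0000 = 342.0000 px of bars.
Across the 570-px span: 342.0000 × 570 ≈ 194940 px.

194940 pixels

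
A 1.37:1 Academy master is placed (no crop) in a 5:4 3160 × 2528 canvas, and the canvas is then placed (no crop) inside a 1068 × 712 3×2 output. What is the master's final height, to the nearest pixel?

1.37:1 Academy in 3160×2528: fills the width, so the master is 3160.00 × 2306.57.
The 5:4 canvas is height-limited in 1068×712, giving 890.00 × 712.00; scale factor 0.2816.
So the master's height is 2306.57 × 0.2816 ≈ 649.64.

650 px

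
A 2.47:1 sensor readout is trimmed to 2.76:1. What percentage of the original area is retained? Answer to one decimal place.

2.76:1 is wider than 2.47:1, so the crop keeps the full width and trims the height.
(2.470)/(2.760) ≈ 0.895 of the area survives.

89.5%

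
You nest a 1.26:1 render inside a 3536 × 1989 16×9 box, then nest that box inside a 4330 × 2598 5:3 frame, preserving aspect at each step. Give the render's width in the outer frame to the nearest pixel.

3069 px

Inside the 3536×1989 canvas the render is height-limited at 2506.14 × 1989.00.
16×9 in 4330×2598: fills the width, so the intermediate becomes 4330.00 × 2435.62 — a scale of ×1.2245.
The render scales with it: width 2506.14 × 1.2245 ≈ 3068.89.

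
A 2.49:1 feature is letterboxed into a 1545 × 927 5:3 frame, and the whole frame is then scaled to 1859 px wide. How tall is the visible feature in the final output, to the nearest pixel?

747 px

In the 1545×927 frame the feature fills the width: height = 1545 / 2.490 ≈ 620.48 px.
Scaling 1545 → 1859 is ×1.2032, so the height becomes 620.48 × 1.2032 ≈ 746.59 px.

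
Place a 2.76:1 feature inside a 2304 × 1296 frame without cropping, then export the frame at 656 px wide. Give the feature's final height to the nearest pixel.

Fitted into 2304×1296, the feature spans the width; its height is 2304 / 2.760 ≈ 834.78 px.
The frame scales by 656/2304 = 0.2847; 834.78 × 0.2847 ≈ 237.68 px.

238 px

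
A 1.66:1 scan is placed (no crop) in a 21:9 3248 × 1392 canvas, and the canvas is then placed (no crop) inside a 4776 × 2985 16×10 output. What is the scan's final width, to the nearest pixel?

3398 px

1.66:1 in 3248×1392: fills the height, so the scan is 2310.72 × 1392.00.
Second fit — the 21:9 canvas into 4776×2985 spans the width: 4776.00 × 2046.86 (×1.4704 from 3248×1392).
So the scan's width is 2310.72 × 1.4704 ≈ 3397.78.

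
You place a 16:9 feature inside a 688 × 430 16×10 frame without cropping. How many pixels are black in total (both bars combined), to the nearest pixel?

16:9 is wider than 16×10, so it spans the full width.
That makes the image 387.0000 px tall (688 × 9/16).
Leftover height: 430 − 387.0000 = 43.0000 px.
Across the 688-px span: 43.0000 × 688 ≈ 29584 px.

29584 pixels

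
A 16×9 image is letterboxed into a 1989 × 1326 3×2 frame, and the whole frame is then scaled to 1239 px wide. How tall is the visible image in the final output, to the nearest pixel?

697 px

Fitted into 1989×1326, the image spans the width; its height is 1989 × 9/16 ≈ 1118.81 px.
The frame scales by 1239/1989 = 0.6229; 1118.81 × 0.6229 ≈ 696.94 px.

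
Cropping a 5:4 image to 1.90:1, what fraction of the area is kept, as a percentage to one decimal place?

65.8%

Going from 5:4 to 1.90:1 means cutting height while keeping width.
(1.250)/(1.900) ≈ 0.658 of the area survives.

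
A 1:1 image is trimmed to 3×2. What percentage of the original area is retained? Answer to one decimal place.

66.7%

3×2 is wider than 1:1, so the crop keeps the full width and trims the height.
Fraction kept = (1.000)/(1.500) ≈ 66.67%.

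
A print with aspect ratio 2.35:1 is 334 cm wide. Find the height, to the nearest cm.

142 cm

334 / 2.350 = 142.13.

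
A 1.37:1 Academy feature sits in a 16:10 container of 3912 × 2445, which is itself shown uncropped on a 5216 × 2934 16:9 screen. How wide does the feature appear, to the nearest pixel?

4020 px

1.37:1 Academy in 3912×2445: fills the height, so the feature is 3349.65 × 2445.00.
Second fit — the 16:10 canvas into 5216×2934 spans the height: 4694.40 × 2934.00 (×1.2000 from 3912×2445).
Applying the same ×1.2000: 3349.65 → 4019.58.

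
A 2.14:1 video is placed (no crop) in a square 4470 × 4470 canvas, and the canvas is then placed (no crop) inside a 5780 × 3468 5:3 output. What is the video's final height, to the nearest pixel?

1621 px

Inside the 4470×4470 canvas the video is width-limited at 4470.00 × 2088.79.
square in 5780×3468: fills the height, so the intermediate becomes 3468.00 × 3468.00 — a scale of ×0.7758.
Applying the same ×0.7758: 2088.79 → 1620.56.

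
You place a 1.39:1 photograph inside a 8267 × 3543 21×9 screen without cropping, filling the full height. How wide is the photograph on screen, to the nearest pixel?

4925 px

Content width = 3543 × 1.390 ≈ 4924.77 px.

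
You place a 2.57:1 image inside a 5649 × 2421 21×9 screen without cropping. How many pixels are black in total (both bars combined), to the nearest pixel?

2.57:1 is wider than 21×9, so it spans the full width.
Content height = 5649 / 2.570 ≈ 2198.0545 px.
Leftover height: 2421 − 2198.0545 = 222.9455 px.
That's 222.9455 × 5649 ≈ 1259419 black pixels.

1259419 pixels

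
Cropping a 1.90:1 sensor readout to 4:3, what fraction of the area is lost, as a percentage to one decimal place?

4:3 is narrower than 1.90:1, so the crop keeps the full height and trims the width.
Area ratio = (1.333)/(1.900) = 70.18%; the remaining 29.82% is cropped out.

29.8%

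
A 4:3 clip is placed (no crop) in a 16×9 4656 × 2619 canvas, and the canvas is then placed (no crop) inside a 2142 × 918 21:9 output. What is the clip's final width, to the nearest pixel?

1224 px

Inside the 4656×2619 canvas the clip is height-limited at 3492.00 × 2619.00.
16×9 in 2142×918: fills the height, so the intermediate becomes 1632.00 × 918.00 — a scale of ×0.3505.
The clip scales with it: width 3492.00 × 0.3505 ≈ 1224.00.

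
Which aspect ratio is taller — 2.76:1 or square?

2.76 and square = 1; 2.76 > 1. The smaller width-to-height ratio is the taller frame.

square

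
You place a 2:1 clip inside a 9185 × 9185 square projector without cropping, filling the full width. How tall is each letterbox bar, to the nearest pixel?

Content height = 9185 × 1/2 ≈ 4592.50 px.
Leftover height: 9185 − 4592.50 = 4592.50 px → 2296.25 each side.

2296 px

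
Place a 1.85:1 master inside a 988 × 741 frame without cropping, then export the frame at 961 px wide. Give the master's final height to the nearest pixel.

At 988×741 the master is width-limited, so height = 988 / 1.850 ≈ 534.05 px.
Resizing to 961 px wide multiplies everything by 0.9727: 534.05 → 519.46 px.

519 px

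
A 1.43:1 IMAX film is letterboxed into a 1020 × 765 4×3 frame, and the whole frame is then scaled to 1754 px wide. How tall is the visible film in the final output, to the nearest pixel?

Fitted into 1020×765, the film spans the width; its height is 1020 / 1.430 ≈ 713.29 px.
Resizing to 1754 px wide multiplies everything by 1.7196: 713.29 → 1226.57 px.

1227 px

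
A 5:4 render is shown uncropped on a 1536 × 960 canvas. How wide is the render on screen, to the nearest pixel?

1200 px

5:4 is narrower than 16×10, so it spans the full height.
Content width = 960 × 5/4 ≈ 1200.00 px.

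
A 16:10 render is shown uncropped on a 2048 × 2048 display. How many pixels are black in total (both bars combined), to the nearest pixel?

1572864 pixels

16:10 is wider than 1:1, so it spans the full width.
Content height = 2048 × 10/16 ≈ 1280.0000 px.
Black = 2048 − 1280.0000 = 768.0000 px.
Across the 2048-px span: 768.0000 × 2048 ≈ 1572864 px.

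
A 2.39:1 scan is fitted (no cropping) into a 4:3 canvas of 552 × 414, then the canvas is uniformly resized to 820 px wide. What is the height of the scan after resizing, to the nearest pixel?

At 552×414 the scan is width-limited, so height = 552 / 2.390 ≈ 230.96 px.
The frame scales by 820/552 = 1.4855; 230.96 × 1.4855 ≈ 343.10 px.

343 px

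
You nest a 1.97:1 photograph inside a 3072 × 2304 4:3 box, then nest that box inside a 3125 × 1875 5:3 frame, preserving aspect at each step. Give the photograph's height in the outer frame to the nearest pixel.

1269 px

First fit — 1.97:1 into 3072×2304 spans the width: 3072.00 × 1559.39.
Second fit — the 4:3 canvas into 3125×1875 spans the height: 2500.00 × 1875.00 (×0.8138 from 3072×2304).
So the photograph's height is 1559.39 × 0.8138 ≈ 1269.04.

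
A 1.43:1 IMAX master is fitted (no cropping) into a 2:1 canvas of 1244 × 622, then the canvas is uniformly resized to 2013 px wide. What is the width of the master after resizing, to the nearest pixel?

1439 px

At 1244×622 the master is height-limited, so width = 622 × 1.430 ≈ 889.46 px.
Resizing to 2013 px wide multiplies everything by 1.6182: 889.46 → 1439.30 px.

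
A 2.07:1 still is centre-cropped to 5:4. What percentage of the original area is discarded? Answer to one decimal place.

Going from 2.07:1 to 5:4 means cutting width while keeping height.
Fraction kept = (1.250)/(2.070) ≈ 60.39%, so 39.61% is lost.

39.6%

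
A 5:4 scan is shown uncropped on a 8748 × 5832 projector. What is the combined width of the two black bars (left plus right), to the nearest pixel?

1458 px

5:4 is narrower than 3:2, so it spans the full height.
The scan is 5832 × 5/4 ≈ 7290.00 px wide.
Leftover width: 8748 − 7290.00 = 1458.00 px.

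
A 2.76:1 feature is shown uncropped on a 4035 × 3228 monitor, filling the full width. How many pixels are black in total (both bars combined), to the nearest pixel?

7125985 pixels

The feature is 4035 / 2.760 ≈ 1461.9565 px tall.
Black = 3228 − 1461.9565 = 1766.0435 px.
That's 1766.0435 × 4035 ≈ 7125985 black pixels.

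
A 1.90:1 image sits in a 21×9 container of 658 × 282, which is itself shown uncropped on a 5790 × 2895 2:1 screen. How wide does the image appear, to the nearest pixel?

First fit — 1.90:1 into 658×282 spans the height: 535.80 × 282.00.
The 21×9 canvas is width-limited in 5790×2895, giving 5790.00 × 2481.43; scale factor 8.7994.
So the image's width is 535.80 × 8.7994 ≈ 4714.71.

4715 px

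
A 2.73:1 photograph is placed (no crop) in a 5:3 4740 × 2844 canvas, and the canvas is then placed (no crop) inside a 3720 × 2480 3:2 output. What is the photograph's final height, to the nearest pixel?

Inside the 4740×2844 canvas the photograph is width-limited at 4740.00 × 1736.26.
Second fit — the 5:3 canvas into 3720×2480 spans the width: 3720.00 × 2232.00 (×0.7848 from 4740×2844).
Applying the same ×0.7848: 1736.26 → 1362.64.

1363 px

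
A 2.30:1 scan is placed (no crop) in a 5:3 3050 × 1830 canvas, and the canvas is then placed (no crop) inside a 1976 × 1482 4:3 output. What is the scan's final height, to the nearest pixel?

2.30:1 in 3050×1830: fills the width, so the scan is 3050.00 × 1326.09.
The 5:3 canvas is width-limited in 1976×1482, giving 1976.00 × 1185.60; scale factor 0.6479.
The scan scales with it: height 1326.09 × 0.6479 ≈ 859.13.

859 px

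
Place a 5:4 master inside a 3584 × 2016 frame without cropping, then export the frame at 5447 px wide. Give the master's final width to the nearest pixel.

3830 px

Fitted into 3584×2016, the master spans the height; its width is 2016 × 5/4 ≈ 2520.00 px.
Scaling 3584 → 5447 is ×1.5198, so the width becomes 2520.00 × 1.5198 ≈ 3829.92 px.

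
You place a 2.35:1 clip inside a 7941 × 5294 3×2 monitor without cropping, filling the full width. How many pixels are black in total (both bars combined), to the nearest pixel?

That makes the image 3379.1489 px tall (7941 / 2.350).
Leftover height: 5294 − 3379.1489 = 1914.8511 px.
Across the 7941-px span: 1914.8511 × 7941 ≈ 15205832 px.

15205832 pixels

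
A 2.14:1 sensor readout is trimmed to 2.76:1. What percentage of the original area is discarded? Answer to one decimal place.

22.5%

2.76:1 is wider than 2.14:1, so the crop keeps the full width and trims the height.
(2.140)/(2.760) ≈ 0.775 of the area survives, leaving 22.46% discarded.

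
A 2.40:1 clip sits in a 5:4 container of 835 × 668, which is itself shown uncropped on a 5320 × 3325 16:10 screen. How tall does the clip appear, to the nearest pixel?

1732 px

Inside the 835×668 canvas the clip is width-limited at 835.00 × 347.92.
The 5:4 canvas is height-limited in 5320×3325, giving 4156.25 × 3325.00; scale factor 4.9775.
So the clip's height is 347.92 × 4.9775 ≈ 1731.77.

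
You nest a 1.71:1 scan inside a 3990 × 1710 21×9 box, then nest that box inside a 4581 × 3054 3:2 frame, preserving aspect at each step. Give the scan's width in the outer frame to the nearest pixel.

3357 px

First fit — 1.71:1 into 3990×1710 spans the height: 2924.10 × 1710.00.
The 21×9 canvas is width-limited in 4581×3054, giving 4581.00 × 1963.29; scale factor 1.1481.
So the scan's width is 2924.10 × 1.1481 ≈ 3357.22.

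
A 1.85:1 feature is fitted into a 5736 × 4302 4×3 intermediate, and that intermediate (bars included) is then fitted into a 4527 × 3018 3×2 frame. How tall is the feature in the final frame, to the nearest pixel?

2175 px

First fit — 1.85:1 into 5736×4302 spans the width: 5736.00 × 3100.54.
4×3 in 4527×3018: fills the height, so the intermediate becomes 4024.00 × 3018.00 — a scale of ×0.7015.
So the feature's height is 3100.54 × 0.7015 ≈ 2175.14.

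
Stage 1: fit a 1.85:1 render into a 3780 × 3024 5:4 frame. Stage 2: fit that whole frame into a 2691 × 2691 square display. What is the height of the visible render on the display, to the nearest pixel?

1455 px

Inside the 3780×3024 canvas the render is width-limited at 3780.00 × 2043.24.
5:4 in 2691×2691: fills the width, so the intermediate becomes 2691.00 × 2152.80 — a scale of ×0.7119.
Applying the same ×0.7119: 2043.24 → 1454.59.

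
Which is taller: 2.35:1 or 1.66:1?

2.35 and 1.66; 2.35 > 1.66. The smaller width-to-height ratio is the taller frame.

1.66:1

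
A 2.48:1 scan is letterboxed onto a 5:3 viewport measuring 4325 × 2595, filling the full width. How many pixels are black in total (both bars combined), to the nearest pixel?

The scan is 4325 / 2.480 ≈ 1743.9516 px tall.
Leftover height: 2595 − 1743.9516 = 851.0484 px.
That's 851.0484 × 4325 ≈ 3680784 black pixels.

3680784 pixels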